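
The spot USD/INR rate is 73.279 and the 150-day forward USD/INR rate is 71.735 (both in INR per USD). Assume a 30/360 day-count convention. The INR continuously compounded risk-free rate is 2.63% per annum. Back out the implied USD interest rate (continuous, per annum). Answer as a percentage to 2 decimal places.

7.74%

F = S·e^((r_INR − r_USD)T) ⇒ r_USD = r_INR − ln(F/S)/T
ln(71.735/73.279) = -0.021295; /(150/360) = -0.051108
r_USD = 0.0263 + 0.051108 = 0.077408
r_USD = 7.74%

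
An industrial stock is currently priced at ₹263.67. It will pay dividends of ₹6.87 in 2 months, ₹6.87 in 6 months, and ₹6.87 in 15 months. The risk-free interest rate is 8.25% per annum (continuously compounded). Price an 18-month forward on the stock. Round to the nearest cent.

₹276.26

PV(dividends) I = 6.87·e^(−0.0825·2/12) + 6.87·e^(−0.0825·6/12) + 6.87·e^(−0.0825·15/12)
I = 6.7762 + 6.5924 + 6.1968 = 19.5654
F = (S − I)·e^(rT) = (263.67 − 19.5654) · e^(0.0825·18/12)
= 244.1046 · e^0.123750 = 244.1046 × 1.131733 = ₹276.26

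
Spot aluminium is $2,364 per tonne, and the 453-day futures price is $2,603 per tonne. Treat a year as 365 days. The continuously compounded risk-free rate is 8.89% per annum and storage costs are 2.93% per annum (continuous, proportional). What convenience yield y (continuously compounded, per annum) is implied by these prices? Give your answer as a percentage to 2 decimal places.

F = S·e^((r+u−y)T) ⇒ (r+u−y) = ln(F/S)/T
ln(2603/2364) = 0.096310; /T ⇒ 0.077601
y = r + u − ln(F/S)/T = 0.0889 + 0.0293 − 0.077601 = 0.040599
y = 4.06%

4.06%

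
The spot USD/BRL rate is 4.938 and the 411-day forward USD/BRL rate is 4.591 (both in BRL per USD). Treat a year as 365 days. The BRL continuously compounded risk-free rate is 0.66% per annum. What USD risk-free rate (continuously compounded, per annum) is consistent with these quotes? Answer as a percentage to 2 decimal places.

F = S·e^((r_BRL − r_USD)T) ⇒ r_USD = r_BRL − ln(F/S)/T
ln(4.591/4.938) = -0.072863; /(411/365) = -0.064708
r_USD = 0.0066 + 0.064708 = 0.071308
r_USD = 7.13%

7.13%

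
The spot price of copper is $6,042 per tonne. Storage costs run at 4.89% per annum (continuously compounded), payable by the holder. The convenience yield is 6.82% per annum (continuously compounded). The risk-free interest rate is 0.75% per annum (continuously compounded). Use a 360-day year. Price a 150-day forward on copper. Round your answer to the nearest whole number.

Net carry = r + u − y = 0.0075 + 0.0489 − 0.0682 = -0.0118
F = S·e^((r+u−y)T) = 6042 · e^(-0.0118 × 150/360) = 6042 · e^-0.004917
= 6042 × 0.995095 = $6,012 per tonne

$6,012 per tonne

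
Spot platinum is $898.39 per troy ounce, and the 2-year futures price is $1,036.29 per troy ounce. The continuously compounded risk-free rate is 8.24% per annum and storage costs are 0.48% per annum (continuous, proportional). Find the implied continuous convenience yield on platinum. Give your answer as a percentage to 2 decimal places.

1.58%

F = S·e^((r+u−y)T) ⇒ (r+u−y) = ln(F/S)/T
ln(1036.29/898.39) = 0.142798; /T ⇒ 0.071399
y = r + u − ln(F/S)/T = 0.0824 + 0.0048 − 0.071399 = 0.015801
y = 1.58%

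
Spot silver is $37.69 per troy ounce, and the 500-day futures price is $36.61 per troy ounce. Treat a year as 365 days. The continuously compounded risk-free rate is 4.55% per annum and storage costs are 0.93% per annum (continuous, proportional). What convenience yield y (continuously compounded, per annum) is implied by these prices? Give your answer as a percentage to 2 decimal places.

7.60%

F = S·e^((r+u−y)T) ⇒ (r+u−y) = ln(F/S)/T
ln(36.61/37.69) = -0.029073; /T ⇒ -0.021223
y = r + u − ln(F/S)/T = 0.0455 + 0.0093 + 0.021223 = 0.076023
y = 7.60%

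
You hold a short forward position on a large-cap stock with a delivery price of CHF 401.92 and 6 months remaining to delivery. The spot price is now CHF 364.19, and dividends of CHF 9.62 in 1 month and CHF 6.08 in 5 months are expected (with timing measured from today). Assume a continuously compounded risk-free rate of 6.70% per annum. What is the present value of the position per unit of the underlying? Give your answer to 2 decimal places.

PV(remaining dividends) I = 9.62·e^(−0.0670·1/12) + 6.08·e^(−0.0670·5/12) = 15.4791
Current forward F = (S − I)·e^(rT) = (364.19 − 15.4791)·e^(0.0670·6/12) = 348.7109 × 1.034067 = 360.5904
Value (long) = (F − K)·e^(−rT) = (360.5904 − 401.92) × 0.967055 = -39.9680
Short position value = −(long value) = CHF 39.97

CHF 39.97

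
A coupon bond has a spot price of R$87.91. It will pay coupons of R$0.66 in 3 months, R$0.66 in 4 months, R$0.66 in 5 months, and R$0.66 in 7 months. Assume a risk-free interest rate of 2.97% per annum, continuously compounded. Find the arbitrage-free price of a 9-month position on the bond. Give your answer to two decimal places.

PV(coupons) I = 0.66·e^(−0.0297·3/12) + 0.66·e^(−0.0297·4/12) + 0.66·e^(−0.0297·5/12) + 0.66·e^(−0.0297·7/12)
I = 0.6551 + 0.6535 + 0.6519 + 0.6487 = 2.6092
F = (S − I)·e^(rT) = (87.91 − 2.6092) · e^(0.0297·9/12)
= 85.3008 · e^0.022275 = 85.3008 × 1.022525 = R$87.22

R$87.22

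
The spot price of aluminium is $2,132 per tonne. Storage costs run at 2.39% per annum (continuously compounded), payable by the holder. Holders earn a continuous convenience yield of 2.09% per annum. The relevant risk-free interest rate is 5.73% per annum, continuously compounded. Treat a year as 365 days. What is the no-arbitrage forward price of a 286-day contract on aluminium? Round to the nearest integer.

$2,235 per tonne

Net carry = r + u − y = 0.0573 + 0.0239 − 0.0209 = 0.0603
F = S·e^((r+u−y)T) = 2132 · e^(0.0603 × 286/365) = 2132 · e^0.047249
= 2132 × 1.048383 = $2,235 per tonne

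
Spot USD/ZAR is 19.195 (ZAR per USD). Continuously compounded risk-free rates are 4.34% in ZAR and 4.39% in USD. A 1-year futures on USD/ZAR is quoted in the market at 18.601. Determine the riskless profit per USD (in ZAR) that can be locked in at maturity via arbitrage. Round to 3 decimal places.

Fair futures: F* = S·e^(carry·T), with carry = (r_ZAR − r_USD) = 0.0434 − 0.0439 = -0.0005
F* = 19.195 · e^(-0.0005 × 12/12) = 19.195 · e^-0.000500 = 19.195 × 0.999500 = 19.1854
Market 18.601 < fair 19.1854: forward underpriced → reverse cash-and-carry (short spot, go long the forward).
At maturity, profit = |F_mkt − F*| = |18.601 − 19.1854| = 0.584 per USD (in ZAR)

0.584 per USD (in ZAR)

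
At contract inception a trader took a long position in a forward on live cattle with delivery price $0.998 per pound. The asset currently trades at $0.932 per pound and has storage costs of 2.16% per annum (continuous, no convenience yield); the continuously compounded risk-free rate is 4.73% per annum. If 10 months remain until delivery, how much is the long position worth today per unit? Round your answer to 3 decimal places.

-$0.010 per pound

Current fair forward for the remaining 10 months: F = S·e^((r + u)·T), (r + u) = 0.0473 + 0.0216 = 0.0689
F = 0.932 · e^(0.0689 × 10/12) = 0.932 × 1.059097 = 0.9871
Value of long forward = (F − K)·e^(−rT) = (0.9871 − 0.998) · e^(−0.0473·10/12)
= -0.0109 × 0.961350 = -0.010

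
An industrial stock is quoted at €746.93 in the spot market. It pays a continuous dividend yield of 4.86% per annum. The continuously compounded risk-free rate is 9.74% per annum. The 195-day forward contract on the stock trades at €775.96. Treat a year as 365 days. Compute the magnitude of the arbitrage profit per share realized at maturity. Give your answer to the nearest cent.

€9.30 per share

Fair forward: F* = S·e^(carry·T), with carry = (r − q) = 0.0974 − 0.0486 = 0.0488
F* = 746.93 · e^(0.0488 × 195/365) = 746.93 · e^0.026071 = 746.93 × 1.026414 = €766.6594
Market €775.96 > fair €766.6594: forward overpriced → cash-and-carry (buy spot, short the forward).
At maturity, profit = |F_mkt − F*| = |775.96 − 766.6594| = €9.30 per share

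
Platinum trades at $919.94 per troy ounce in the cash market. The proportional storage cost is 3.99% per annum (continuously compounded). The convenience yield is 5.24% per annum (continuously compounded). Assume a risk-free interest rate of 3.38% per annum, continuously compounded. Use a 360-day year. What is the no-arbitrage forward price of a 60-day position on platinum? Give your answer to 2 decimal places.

Net carry = r + u − y = 0.0338 + 0.0399 − 0.0524 = 0.0213
F = S·e^((r+u−y)T) = 919.94 · e^(0.0213 × 60/360) = 919.94 · e^0.003550
= 919.94 × 1.003556 = $923.21 per troy ounce

$923.21 per troy ounce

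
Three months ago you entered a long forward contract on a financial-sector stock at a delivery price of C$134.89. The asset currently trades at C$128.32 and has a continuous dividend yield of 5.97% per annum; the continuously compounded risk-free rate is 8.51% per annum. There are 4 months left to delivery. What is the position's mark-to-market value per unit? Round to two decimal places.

-C$5.33

Current fair forward for the remaining 4 months: F = S·e^((r − q)·T), (r − q) = 0.0851 − 0.0597 = 0.0254
F = 128.32 · e^(0.0254 × 4/12) = 128.32 × 1.008503 = 129.4111
Value of long forward = (F − K)·e^(−rT) = (129.4111 − 134.89) · e^(−0.0851·4/12)
= -5.4789 × 0.972032 = -5.33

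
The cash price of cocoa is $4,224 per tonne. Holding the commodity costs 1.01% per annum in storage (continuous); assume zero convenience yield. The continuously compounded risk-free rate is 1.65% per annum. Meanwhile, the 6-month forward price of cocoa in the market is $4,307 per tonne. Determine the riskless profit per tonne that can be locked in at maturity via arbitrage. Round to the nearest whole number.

$26 per tonne

Fair forward: F* = S·e^(carry·T), with carry = (r + u) = 0.0165 + 0.0101 = 0.0266
F* = 4224 · e^(0.0266 × 6/12) = 4224 · e^0.013300 = 4224 × 1.013389 = $4280.5551
Market $4307 > fair $4280.5551: forward overpriced → cash-and-carry (buy spot, short the forward).
At maturity, profit = |F_mkt − F*| = |4307 − 4280.5551| = $26 per tonne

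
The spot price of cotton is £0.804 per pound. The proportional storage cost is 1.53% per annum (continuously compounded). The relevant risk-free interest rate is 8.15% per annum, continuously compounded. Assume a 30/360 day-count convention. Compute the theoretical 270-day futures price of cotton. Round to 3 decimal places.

£0.865 per pound

Net carry = r + u − y = 0.0815 + 0.0153 − 0.0000 = 0.0968
F = S·e^((r+u−y)T) = 0.804 · e^(0.0968 × 270/360) = 0.804 · e^0.072600
= 0.804 × 1.075300 = £0.865 per pound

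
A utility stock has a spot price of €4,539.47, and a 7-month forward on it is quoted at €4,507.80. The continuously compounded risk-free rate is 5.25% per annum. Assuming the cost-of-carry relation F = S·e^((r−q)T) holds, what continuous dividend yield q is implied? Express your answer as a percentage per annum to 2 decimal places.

6.45%

From F = S·e^((r−q)T): (r − q) = ln(F/S)/T
ln(4507.80/4539.47) = ln(0.993023) = -0.007001
(r − q) = -0.007001 / (7/12) = -0.012002
q = r − ln(F/S)/T = 0.0525 + 0.012002 = 0.064502
q = 6.45%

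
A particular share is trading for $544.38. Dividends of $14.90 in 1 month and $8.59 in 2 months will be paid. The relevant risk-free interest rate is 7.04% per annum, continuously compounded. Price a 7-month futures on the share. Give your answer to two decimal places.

$542.92

PV(dividends) I = 14.90·e^(−0.0704·1/12) + 8.59·e^(−0.0704·2/12)
I = 14.8128 + 8.4898 = 23.3026
F = (S − I)·e^(rT) = (544.38 − 23.3026) · e^(0.0704·7/12)
= 521.0774 · e^0.041067 = 521.0774 × 1.041922 = $542.92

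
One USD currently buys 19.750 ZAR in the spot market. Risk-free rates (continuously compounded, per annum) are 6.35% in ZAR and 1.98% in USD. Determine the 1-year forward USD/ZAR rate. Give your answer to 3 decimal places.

20.632

F = S·e^((r_ZAR − r_USD)T) = 19.750 · e^((0.0635 − 0.0198) × 1)
= 19.750 · e^0.043700 = 19.750 × 1.044669
F = 20.632 ZAR per USD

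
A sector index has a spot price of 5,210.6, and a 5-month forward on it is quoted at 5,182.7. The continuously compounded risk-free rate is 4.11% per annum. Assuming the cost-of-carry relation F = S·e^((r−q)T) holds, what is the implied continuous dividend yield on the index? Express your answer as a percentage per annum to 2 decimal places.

5.40%

From F = S·e^((r−q)T): (r − q) = ln(F/S)/T
ln(5182.7/5210.6) = ln(0.994646) = -0.005368
(r − q) = -0.005368 / (5/12) = -0.012883
q = r − ln(F/S)/T = 0.0411 + 0.012883 = 0.053983
q = 5.40%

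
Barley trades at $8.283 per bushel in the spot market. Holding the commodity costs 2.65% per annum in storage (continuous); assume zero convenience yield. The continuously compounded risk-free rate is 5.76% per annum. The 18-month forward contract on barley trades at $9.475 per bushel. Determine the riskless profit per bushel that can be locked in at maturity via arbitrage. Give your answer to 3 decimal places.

Fair forward: F* = S·e^(carry·T), with carry = (r + u) = 0.0576 + 0.0265 = 0.0841
F* = 8.283 · e^(0.0841 × 18/12) = 8.283 · e^0.126150 = 8.283 × 1.134452 = $9.3967
Market $9.475 > fair $9.3967: forward overpriced → cash-and-carry (buy spot, short the forward).
At maturity, profit = |F_mkt − F*| = |9.475 − 9.3967| = $0.078 per bushel

$0.078 per bushel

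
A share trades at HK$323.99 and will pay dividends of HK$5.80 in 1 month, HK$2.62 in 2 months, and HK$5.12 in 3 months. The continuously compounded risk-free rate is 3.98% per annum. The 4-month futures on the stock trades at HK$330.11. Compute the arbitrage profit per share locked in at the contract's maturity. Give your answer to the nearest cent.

HK$15.43 per share

PV(dividends) I = 5.80·e^(−0.0398·1/12) + 2.62·e^(−0.0398·2/12) + 5.12·e^(−0.0398·3/12) = 13.4528
Fair futures F* = (S − I)·e^(rT) = (323.99 − 13.4528)·e^0.013267 = 310.5372 × 1.013355 = 314.6844
Market HK$330.11 > fair 314.6844: forward overpriced → cash-and-carry (borrow at r, buy the stock and collect the dividends, short the forward).
Profit at T = |F_mkt − F*| = |330.11 − 314.6844| = HK$15.43 per share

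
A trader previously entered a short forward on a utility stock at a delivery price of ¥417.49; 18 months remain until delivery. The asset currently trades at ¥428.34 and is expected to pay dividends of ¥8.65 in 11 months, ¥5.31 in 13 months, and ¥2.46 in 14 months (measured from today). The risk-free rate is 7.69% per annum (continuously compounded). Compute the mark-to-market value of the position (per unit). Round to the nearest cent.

-¥41.14

PV(remaining dividends) I = 8.65·e^(−0.0769·11/12) + 5.31·e^(−0.0769·13/12) + 2.46·e^(−0.0769·14/12) = 15.1957
Current forward F = (S − I)·e^(rT) = (428.34 − 15.1957)·e^(0.0769·18/12) = 413.1443 × 1.122266 = 463.6578
Value (long) = (F − K)·e^(−rT) = (463.6578 − 417.49) × 0.891054 = 41.1380
Short position value = −(long value) = -¥41.14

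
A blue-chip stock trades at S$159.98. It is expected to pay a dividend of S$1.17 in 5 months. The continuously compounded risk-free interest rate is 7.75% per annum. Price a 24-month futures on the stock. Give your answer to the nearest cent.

PV(dividends) I = 1.17·e^(−0.0775·5/12)
I = 1.1328
F = (S − I)·e^(rT) = (159.98 − 1.1328) · e^(0.0775·24/12)
= 158.8472 · e^0.155000 = 158.8472 × 1.167658 = S$185.48

S$185.48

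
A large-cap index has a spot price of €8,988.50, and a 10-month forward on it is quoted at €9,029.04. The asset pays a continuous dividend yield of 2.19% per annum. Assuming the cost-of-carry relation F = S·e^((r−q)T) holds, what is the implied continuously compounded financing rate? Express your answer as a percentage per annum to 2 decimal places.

2.73%

From F = S·e^((r−q)T): (r − q) = ln(F/S)/T
ln(9029.04/8988.50) = ln(1.004510) = 0.004500
(r − q) = 0.004500 / (10/12) = 0.005400
r = ln(F/S)/T + q = 0.005400 + 0.0219 = 0.027300
r = 2.73%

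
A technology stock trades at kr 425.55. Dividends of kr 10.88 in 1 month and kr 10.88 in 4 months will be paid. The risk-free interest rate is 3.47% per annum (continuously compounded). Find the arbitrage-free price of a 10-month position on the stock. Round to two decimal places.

kr 415.80

PV(dividends) I = 10.88·e^(−0.0347·1/12) + 10.88·e^(−0.0347·4/12)
I = 10.8486 + 10.7549 = 21.6035
F = (S − I)·e^(rT) = (425.55 − 21.6035) · e^(0.0347·10/12)
= 403.9465 · e^0.028917 = 403.9465 × 1.029339 = kr 415.80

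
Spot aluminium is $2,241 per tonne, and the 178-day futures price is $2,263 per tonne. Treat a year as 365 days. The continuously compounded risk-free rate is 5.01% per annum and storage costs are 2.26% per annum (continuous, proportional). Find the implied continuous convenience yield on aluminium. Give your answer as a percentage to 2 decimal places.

5.27%

F = S·e^((r+u−y)T) ⇒ (r+u−y) = ln(F/S)/T
ln(2263/2241) = 0.009769; /T ⇒ 0.020032
y = r + u − ln(F/S)/T = 0.0501 + 0.0226 − 0.020032 = 0.052668
y = 5.27%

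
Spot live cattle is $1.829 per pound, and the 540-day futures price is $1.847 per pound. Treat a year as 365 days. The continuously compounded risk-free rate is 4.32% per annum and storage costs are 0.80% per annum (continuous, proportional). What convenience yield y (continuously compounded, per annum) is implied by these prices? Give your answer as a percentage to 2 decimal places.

4.46%

F = S·e^((r+u−y)T) ⇒ (r+u−y) = ln(F/S)/T
ln(1.847/1.829) = 0.009793; /T ⇒ 0.006619
y = r + u − ln(F/S)/T = 0.0432 + 0.0080 − 0.006619 = 0.044581
y = 4.46%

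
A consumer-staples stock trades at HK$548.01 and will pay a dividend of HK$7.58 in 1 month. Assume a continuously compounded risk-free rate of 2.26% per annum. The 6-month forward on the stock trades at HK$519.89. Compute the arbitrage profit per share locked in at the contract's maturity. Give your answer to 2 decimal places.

HK$26.70 per share

PV(dividends) I = 7.58·e^(−0.0226·1/12) = 7.5657
Fair forward F* = (S − I)·e^(rT) = (548.01 − 7.5657)·e^0.011300 = 540.4443 × 1.011364 = 546.5859
Market HK$519.89 < fair 546.5859: forward underpriced → reverse cash-and-carry (short the stock, invest proceeds at r, pay the dividends, go long the forward).
Profit at T = |F_mkt − F*| = |519.89 − 546.5859| = HK$26.70 per share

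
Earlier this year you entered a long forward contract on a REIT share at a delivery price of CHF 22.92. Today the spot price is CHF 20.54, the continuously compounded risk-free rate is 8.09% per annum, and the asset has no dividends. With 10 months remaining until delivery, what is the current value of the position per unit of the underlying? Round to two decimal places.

-CHF 0.89

Current fair forward for the remaining 10 months: F = S·e^(r·T), r = 0.0809
F = 20.54 · e^(0.0809 × 10/12) = 20.54 × 1.069741 = 21.9725
Value of long forward = (F − K)·e^(−rT) = (21.9725 − 22.92) · e^(−0.0809·10/12)
= -0.9475 × 0.934806 = -0.89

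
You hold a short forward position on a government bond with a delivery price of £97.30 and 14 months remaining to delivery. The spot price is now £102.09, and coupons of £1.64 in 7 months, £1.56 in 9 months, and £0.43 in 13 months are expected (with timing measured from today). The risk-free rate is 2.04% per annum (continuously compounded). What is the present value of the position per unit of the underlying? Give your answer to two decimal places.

-£3.50

PV(remaining coupons) I = 1.64·e^(−0.0204·7/12) + 1.56·e^(−0.0204·9/12) + 0.43·e^(−0.0204·13/12) = 3.5775
Current forward F = (S − I)·e^(rT) = (102.09 − 3.5775)·e^(0.0204·14/12) = 98.5125 × 1.024085 = 100.8852
Value (long) = (F − K)·e^(−rT) = (100.8852 − 97.30) × 0.976481 = 3.5009
Short position value = −(long value) = -£3.50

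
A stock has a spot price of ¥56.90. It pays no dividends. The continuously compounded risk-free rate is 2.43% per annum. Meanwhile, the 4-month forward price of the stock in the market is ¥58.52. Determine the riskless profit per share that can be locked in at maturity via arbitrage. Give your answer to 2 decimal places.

¥1.16 per share

Fair forward: F* = S·e^(carry·T), with carry = r = 0.0243
F* = 56.90 · e^(0.0243 × 4/12) = 56.90 · e^0.008100 = 56.90 × 1.008133 = ¥57.3628
Market ¥58.52 > fair ¥57.3628: forward overpriced → cash-and-carry (buy spot, short the forward).
At maturity, profit = |F_mkt − F*| = |58.52 − 57.3628| = ¥1.16 per share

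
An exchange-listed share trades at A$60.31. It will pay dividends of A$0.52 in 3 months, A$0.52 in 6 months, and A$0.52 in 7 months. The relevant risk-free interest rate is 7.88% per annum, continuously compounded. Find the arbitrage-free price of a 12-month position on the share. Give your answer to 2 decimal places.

A$63.62

PV(dividends) I = 0.52·e^(−0.0788·3/12) + 0.52·e^(−0.0788·6/12) + 0.52·e^(−0.0788·7/12)
I = 0.5099 + 0.4999 + 0.4966 = 1.5064
F = (S − I)·e^(rT) = (60.31 − 1.5064) · e^(0.0788·12/12)
= 58.8036 · e^0.078800 = 58.8036 × 1.081988 = A$63.62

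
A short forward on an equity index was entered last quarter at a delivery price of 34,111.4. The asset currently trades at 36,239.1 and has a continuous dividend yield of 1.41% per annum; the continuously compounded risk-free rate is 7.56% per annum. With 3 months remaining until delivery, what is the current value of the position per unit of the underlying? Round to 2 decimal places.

-2638.83

Current fair forward for the remaining 3 months: F = S·e^((r − q)·T), (r − q) = 0.0756 − 0.0141 = 0.0615
F = 36239.1 · e^(0.0615 × 3/12) = 36239.1 × 1.01549380 = 36800.5814
Value of long forward = (F − K)·e^(−rT) = (36800.5814 − 34111.4) · e^(−0.0756·3/12)
= 2689.1814 × 0.98127749 = 2638.83
Short position value = −(long value) = -2638.83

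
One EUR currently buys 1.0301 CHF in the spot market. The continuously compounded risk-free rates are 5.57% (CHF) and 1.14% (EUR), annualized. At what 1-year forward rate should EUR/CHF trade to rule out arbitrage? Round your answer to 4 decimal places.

F = S·e^((r_CHF − r_EUR)T) = 1.0301 · e^((0.0557 − 0.0114) × 1)
= 1.0301 · e^0.044300 = 1.0301 × 1.045296
F = 1.0768 CHF per EUR

1.0768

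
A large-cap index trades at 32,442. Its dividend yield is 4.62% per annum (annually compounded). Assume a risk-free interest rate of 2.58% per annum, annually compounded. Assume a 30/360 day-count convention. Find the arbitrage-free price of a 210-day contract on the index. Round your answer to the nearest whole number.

32,071

F = S · (1+r)^T / (1+q)^T
= 32442 × 1.014970 / 1.026696 = 32442 × 0.988579
F = 32,071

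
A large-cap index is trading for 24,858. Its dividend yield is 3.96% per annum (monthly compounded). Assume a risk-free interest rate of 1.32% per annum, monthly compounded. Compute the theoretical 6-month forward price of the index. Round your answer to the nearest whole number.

F = S · (1+r/12)^(12T) / (1+q/12)^(12T)
= 24858 × 1.006618 / 1.019964 = 24858 × 0.986915
F = 24,533

24,533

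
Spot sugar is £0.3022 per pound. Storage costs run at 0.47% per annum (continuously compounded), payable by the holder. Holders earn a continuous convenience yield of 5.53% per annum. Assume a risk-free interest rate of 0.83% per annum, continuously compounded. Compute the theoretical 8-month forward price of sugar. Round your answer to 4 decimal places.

£0.2938 per pound

Net carry = r + u − y = 0.0083 + 0.0047 − 0.0553 = -0.0423
F = S·e^((r+u−y)T) = 0.3022 · e^(-0.0423 × 8/12) = 0.3022 · e^-0.028200
= 0.3022 × 0.972194 = £0.2938 per pound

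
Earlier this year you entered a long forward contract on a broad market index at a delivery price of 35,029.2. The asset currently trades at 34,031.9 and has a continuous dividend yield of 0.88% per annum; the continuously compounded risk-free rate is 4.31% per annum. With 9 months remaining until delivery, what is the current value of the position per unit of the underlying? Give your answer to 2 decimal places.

Current fair forward for the remaining 9 months: F = S·e^((r − q)·T), (r − q) = 0.0431 − 0.0088 = 0.0343
F = 34031.9 · e^(0.0343 × 9/12) = 34031.9 × 1.02605874 = 34918.7284
Value of long forward = (F − K)·e^(−rT) = (34918.7284 − 35029.2) · e^(−0.0431·9/12)
= -110.4716 × 0.96819187 = -106.96

-106.96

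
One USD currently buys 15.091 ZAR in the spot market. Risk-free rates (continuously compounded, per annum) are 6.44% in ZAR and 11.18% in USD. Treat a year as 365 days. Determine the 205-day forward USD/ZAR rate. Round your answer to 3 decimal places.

F = S·e^((r_ZAR − r_USD)T) = 15.091 · e^((0.0644 − 0.1118) × 205/365)
= 15.091 · e^-0.026622 = 15.091 × 0.973729
F = 14.695 ZAR per USD

14.695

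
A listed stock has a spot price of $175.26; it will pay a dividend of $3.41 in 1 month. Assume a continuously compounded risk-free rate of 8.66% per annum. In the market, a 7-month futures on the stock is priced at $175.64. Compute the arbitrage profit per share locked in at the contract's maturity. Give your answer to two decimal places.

PV(dividends) I = 3.41·e^(−0.0866·1/12) = 3.3855
Fair futures F* = (S − I)·e^(rT) = (175.26 − 3.3855)·e^0.050517 = 171.8745 × 1.051815 = 180.7802
Market $175.64 < fair 180.7802: forward underpriced → reverse cash-and-carry (short the stock, invest proceeds at r, pay the dividends, go long the forward).
Profit at T = |F_mkt − F*| = |175.64 − 180.7802| = $5.14 per share

$5.14 per share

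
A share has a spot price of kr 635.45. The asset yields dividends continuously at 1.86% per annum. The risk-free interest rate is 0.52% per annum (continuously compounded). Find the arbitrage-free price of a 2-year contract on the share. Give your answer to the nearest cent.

kr 618.65

F = S·e^((r − q)T) = 635.45 · e^((0.0052 − 0.0186) × 2)
= 635.45 · e^-0.026800 = 635.45 × 0.973556
F = kr 618.65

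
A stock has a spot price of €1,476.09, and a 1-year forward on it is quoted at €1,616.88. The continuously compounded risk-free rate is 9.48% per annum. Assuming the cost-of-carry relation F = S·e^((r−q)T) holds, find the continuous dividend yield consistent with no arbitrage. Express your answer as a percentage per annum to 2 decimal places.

0.37%

From F = S·e^((r−q)T): (r − q) = ln(F/S)/T
ln(1616.88/1476.09) = ln(1.095380) = 0.091101
(r − q) = 0.091101 / (1) = 0.091101
q = r − ln(F/S)/T = 0.0948 − 0.091101 = 0.003699
q = 0.37%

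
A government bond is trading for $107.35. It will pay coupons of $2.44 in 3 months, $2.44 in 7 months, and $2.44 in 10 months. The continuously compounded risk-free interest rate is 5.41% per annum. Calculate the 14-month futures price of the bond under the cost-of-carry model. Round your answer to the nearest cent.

PV(coupons) I = 2.44·e^(−0.0541·3/12) + 2.44·e^(−0.0541·7/12) + 2.44·e^(−0.0541·10/12)
I = 2.4072 + 2.3642 + 2.3324 = 7.1038
F = (S − I)·e^(rT) = (107.35 − 7.1038) · e^(0.0541·14/12)
= 100.2462 · e^0.063117 = 100.2462 × 1.065151 = $106.78

$106.78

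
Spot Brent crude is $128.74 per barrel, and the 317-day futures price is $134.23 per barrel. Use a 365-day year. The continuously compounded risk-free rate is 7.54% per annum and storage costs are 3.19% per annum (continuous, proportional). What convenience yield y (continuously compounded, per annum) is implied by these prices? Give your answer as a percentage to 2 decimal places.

F = S·e^((r+u−y)T) ⇒ (r+u−y) = ln(F/S)/T
ln(134.23/128.74) = 0.041760; /T ⇒ 0.048083
y = r + u − ln(F/S)/T = 0.0754 + 0.0319 − 0.048083 = 0.059217
y = 5.92%

5.92%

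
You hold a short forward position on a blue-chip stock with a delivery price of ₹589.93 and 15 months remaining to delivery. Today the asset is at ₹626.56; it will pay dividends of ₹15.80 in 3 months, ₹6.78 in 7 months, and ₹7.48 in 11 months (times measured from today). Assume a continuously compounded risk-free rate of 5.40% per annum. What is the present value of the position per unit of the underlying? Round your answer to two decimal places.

-₹45.86

PV(remaining dividends) I = 15.80·e^(−0.0540·3/12) + 6.78·e^(−0.0540·7/12) + 7.48·e^(−0.0540·11/12) = 29.2766
Current forward F = (S − I)·e^(rT) = (626.56 − 29.2766)·e^(0.0540·15/12) = 597.2834 × 1.069830 = 638.9917
Value (long) = (F − K)·e^(−rT) = (638.9917 − 589.93) × 0.934728 = 45.8593
Short position value = −(long value) = -₹45.86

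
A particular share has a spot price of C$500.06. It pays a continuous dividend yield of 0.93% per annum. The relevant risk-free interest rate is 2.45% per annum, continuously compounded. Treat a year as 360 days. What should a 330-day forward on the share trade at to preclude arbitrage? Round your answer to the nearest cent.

C$507.08

F = S·e^((r − q)T) = 500.06 · e^((0.0245 − 0.0093) × 330/360)
= 500.06 · e^0.013933 = 500.06 × 1.014031
F = C$507.08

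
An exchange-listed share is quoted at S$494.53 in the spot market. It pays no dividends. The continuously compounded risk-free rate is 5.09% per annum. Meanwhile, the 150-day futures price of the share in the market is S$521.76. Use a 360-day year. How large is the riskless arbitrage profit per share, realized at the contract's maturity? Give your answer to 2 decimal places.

S$16.63 per share

Fair futures: F* = S·e^(carry·T), with carry = r = 0.0509
F* = 494.53 · e^(0.0509 × 150/360) = 494.53 · e^0.021208 = 494.53 × 1.021434 = S$505.1298
Market S$521.76 > fair S$505.1298: forward overpriced → cash-and-carry (buy spot, short the forward).
At maturity, profit = |F_mkt − F*| = |521.76 − 505.1298| = S$16.63 per share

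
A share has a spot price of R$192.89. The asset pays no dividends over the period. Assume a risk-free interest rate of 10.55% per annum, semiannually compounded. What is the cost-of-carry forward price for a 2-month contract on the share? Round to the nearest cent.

F = S · (1+r/2)^(2T)
= 192.89 × 1.017283
F = R$196.22

R$196.22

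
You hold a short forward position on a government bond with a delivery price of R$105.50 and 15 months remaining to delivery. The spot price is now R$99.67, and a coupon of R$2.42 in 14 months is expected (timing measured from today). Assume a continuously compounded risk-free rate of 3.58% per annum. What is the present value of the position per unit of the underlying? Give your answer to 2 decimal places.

PV(remaining coupons) I = 2.42·e^(−0.0358·14/12) = 2.3210
Current forward F = (S − I)·e^(rT) = (99.67 − 2.3210)·e^(0.0358·15/12) = 97.3490 × 1.045766 = 101.8043
Value (long) = (F − K)·e^(−rT) = (101.8043 − 105.50) × 0.956237 = -3.5340
Short position value = −(long value) = R$3.53

R$3.53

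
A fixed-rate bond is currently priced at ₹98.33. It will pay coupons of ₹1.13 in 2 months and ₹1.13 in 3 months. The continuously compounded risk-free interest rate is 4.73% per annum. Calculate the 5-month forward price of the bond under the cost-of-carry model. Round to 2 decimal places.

PV(coupons) I = 1.13·e^(−0.0473·2/12) + 1.13·e^(−0.0473·3/12)
I = 1.1211 + 1.1167 = 2.2378
F = (S − I)·e^(rT) = (98.33 − 2.2378) · e^(0.0473·5/12)
= 96.0922 · e^0.019708 = 96.0922 × 1.019903 = ₹98.00

₹98.00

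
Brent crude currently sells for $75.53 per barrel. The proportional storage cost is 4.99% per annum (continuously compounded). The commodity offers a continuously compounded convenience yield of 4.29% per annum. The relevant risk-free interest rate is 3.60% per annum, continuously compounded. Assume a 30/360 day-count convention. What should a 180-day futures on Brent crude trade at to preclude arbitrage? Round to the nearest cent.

Net carry = r + u − y = 0.0360 + 0.0499 − 0.0429 = 0.0430
F = S·e^((r+u−y)T) = 75.53 · e^(0.0430 × 180/360) = 75.53 · e^0.021500
= 75.53 × 1.021733 = $77.17 per barrel

$77.17 per barrel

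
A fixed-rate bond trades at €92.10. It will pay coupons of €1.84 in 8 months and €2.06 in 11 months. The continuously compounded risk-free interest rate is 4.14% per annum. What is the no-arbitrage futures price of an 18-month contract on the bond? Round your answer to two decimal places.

€93.99

PV(coupons) I = 1.84·e^(−0.0414·8/12) + 2.06·e^(−0.0414·11/12)
I = 1.7899 + 1.9833 = 3.7732
F = (S − I)·e^(rT) = (92.10 − 3.7732) · e^(0.0414·18/12)
= 88.3268 · e^0.062100 = 88.3268 × 1.064069 = €93.99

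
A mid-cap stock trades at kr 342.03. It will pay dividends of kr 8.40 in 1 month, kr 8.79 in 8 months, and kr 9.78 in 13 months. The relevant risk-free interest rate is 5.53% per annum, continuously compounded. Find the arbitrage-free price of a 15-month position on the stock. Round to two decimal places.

kr 338.60

PV(dividends) I = 8.40·e^(−0.0553·1/12) + 8.79·e^(−0.0553·8/12) + 9.78·e^(−0.0553·13/12)
I = 8.3614 + 8.4718 + 9.2113 = 26.0445
F = (S − I)·e^(rT) = (342.03 − 26.0445) · e^(0.0553·15/12)
= 315.9855 · e^0.069125 = 315.9855 × 1.071570 = kr 338.60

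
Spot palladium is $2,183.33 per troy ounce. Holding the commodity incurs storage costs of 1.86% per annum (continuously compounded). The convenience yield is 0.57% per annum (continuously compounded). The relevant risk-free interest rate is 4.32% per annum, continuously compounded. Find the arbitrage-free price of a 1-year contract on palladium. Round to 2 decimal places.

$2,309.32 per troy ounce

Net carry = r + u − y = 0.0432 + 0.0186 − 0.0057 = 0.0561
F = S·e^((r+u−y)T) = 2183.33 · e^(0.0561 × 1) = 2183.33 · e^0.05610000
= 2183.33 × 1.05770345 = $2,309.32 per troy ounce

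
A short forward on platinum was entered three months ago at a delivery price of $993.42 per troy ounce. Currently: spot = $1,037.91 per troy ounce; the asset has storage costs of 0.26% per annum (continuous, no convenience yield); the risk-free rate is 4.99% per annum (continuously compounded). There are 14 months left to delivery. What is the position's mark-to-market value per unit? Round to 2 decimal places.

-$103.83 per troy ounce

Current fair forward for the remaining 14 months: F = S·e^((r + u)·T), (r + u) = 0.0499 + 0.0026 = 0.0525
F = 1037.91 · e^(0.0525 × 14/12) = 1037.91 × 1.06316467 = 1103.4692
Value of long forward = (F − K)·e^(−rT) = (1103.4692 − 993.42) · e^(−0.0499·14/12)
= 110.0492 × 0.94344551 = 103.83
Short position value = −(long value) = -$103.83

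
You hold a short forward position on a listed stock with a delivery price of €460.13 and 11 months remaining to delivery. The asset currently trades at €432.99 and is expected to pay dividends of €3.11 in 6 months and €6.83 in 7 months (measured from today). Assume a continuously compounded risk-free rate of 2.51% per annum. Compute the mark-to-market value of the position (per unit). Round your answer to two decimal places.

PV(remaining dividends) I = 3.11·e^(−0.0251·6/12) + 6.83·e^(−0.0251·7/12) = 9.8019
Current forward F = (S − I)·e^(rT) = (432.99 − 9.8019)·e^(0.0251·11/12) = 423.1881 × 1.023275 = 433.0378
Value (long) = (F − K)·e^(−rT) = (433.0378 − 460.13) × 0.977254 = -26.4760
Short position value = −(long value) = €26.48

€26.48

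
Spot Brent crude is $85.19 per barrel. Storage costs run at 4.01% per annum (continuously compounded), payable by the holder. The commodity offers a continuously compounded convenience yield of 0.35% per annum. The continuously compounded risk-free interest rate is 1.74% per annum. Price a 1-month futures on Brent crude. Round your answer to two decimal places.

$85.57 per barrel

Net carry = r + u − y = 0.0174 + 0.0401 − 0.0035 = 0.0540
F = S·e^((r+u−y)T) = 85.19 · e^(0.0540 × 1/12) = 85.19 · e^0.004500
= 85.19 × 1.004510 = $85.57 per barrel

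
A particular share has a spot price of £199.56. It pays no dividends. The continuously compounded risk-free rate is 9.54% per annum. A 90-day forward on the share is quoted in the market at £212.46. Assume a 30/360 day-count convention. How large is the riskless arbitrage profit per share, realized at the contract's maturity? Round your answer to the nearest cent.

Fair forward: F* = S·e^(carry·T), with carry = r = 0.0954
F* = 199.56 · e^(0.0954 × 90/360) = 199.56 · e^0.023850 = 199.56 × 1.024137 = £204.3768
Market £212.46 > fair £204.3768: forward overpriced → cash-and-carry (buy spot, short the forward).
At maturity, profit = |F_mkt − F*| = |212.46 − 204.3768| = £8.08 per share

£8.08 per share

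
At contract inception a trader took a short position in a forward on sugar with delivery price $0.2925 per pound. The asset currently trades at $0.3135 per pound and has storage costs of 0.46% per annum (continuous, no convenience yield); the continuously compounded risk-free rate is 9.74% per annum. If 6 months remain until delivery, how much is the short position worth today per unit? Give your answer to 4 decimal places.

-$0.0356 per pound

Current fair forward for the remaining 6 months: F = S·e^((r + u)·T), (r + u) = 0.0974 + 0.0046 = 0.1020
F = 0.3135 · e^(0.1020 × 6/12) = 0.3135 × 1.052323 = 0.3299
Value of long forward = (F − K)·e^(−rT) = (0.3299 − 0.2925) · e^(−0.0974·6/12)
= 0.0374 × 0.952467 = 0.0356
Short position value = −(long value) = -$0.0356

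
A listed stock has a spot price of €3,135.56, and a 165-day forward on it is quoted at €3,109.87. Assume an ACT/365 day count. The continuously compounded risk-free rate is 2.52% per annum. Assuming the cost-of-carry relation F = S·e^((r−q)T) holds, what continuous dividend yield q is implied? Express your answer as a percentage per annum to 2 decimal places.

4.34%

From F = S·e^((r−q)T): (r − q) = ln(F/S)/T
ln(3109.87/3135.56) = ln(0.991807) = -0.008227
(r − q) = -0.008227 / (165/365) = -0.018199
q = r − ln(F/S)/T = 0.0252 + 0.018199 = 0.043399
q = 4.34%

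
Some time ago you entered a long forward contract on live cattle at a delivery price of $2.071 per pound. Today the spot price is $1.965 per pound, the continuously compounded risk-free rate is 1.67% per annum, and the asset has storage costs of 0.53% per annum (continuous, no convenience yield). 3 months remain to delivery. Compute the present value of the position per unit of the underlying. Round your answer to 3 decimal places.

-$0.095 per pound

Current fair forward for the remaining 3 months: F = S·e^((r + u)·T), (r + u) = 0.0167 + 0.0053 = 0.0220
F = 1.965 · e^(0.0220 × 3/12) = 1.965 × 1.005515 = 1.9758
Value of long forward = (F − K)·e^(−rT) = (1.9758 − 2.071) · e^(−0.0167·3/12)
= -0.0952 × 0.995834 = -0.095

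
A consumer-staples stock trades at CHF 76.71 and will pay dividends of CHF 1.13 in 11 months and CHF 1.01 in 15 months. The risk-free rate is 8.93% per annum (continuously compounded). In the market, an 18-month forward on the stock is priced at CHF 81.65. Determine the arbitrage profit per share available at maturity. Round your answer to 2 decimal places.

CHF 3.83 per share

PV(dividends) I = 1.13·e^(−0.0893·11/12) + 1.01·e^(−0.0893·15/12) = 1.9445
Fair forward F* = (S − I)·e^(rT) = (76.71 − 1.9445)·e^0.133950 = 74.7655 × 1.143336 = 85.4821
Market CHF 81.65 < fair 85.4821: forward underpriced → reverse cash-and-carry (short the stock, invest proceeds at r, pay the dividends, go long the forward).
Profit at T = |F_mkt − F*| = |81.65 − 85.4821| = CHF 3.83 per share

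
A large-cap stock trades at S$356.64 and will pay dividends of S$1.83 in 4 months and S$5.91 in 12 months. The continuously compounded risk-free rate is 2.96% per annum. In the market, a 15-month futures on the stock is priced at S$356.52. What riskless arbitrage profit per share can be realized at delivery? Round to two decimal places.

PV(dividends) I = 1.83·e^(−0.0296·4/12) + 5.91·e^(−0.0296·12/12) = 7.5497
Fair futures F* = (S − I)·e^(rT) = (356.64 − 7.5497)·e^0.037000 = 349.0903 × 1.037693 = 362.2486
Market S$356.52 < fair 362.2486: forward underpriced → reverse cash-and-carry (short the stock, invest proceeds at r, pay the dividends, go long the forward).
Profit at T = |F_mkt − F*| = |356.52 − 362.2486| = S$5.73 per share

S$5.73 per share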